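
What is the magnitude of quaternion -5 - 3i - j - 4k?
√51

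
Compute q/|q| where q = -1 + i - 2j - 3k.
-0.2582 + 0.2582i - 0.5164j - 0.7746k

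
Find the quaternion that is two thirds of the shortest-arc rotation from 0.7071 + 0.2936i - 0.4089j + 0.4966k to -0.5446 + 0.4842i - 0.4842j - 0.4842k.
0.7341 - 0.2541i + 0.2042j + 0.5956k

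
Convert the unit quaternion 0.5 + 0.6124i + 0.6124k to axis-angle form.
axis = (√2/2, 0, √2/2), θ = 2π/3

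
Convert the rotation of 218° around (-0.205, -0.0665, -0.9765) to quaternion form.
-0.3256 - 0.1938i - 0.0629j - 0.9233k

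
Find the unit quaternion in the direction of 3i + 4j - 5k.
0.4243i + 0.5657j - 0.7071k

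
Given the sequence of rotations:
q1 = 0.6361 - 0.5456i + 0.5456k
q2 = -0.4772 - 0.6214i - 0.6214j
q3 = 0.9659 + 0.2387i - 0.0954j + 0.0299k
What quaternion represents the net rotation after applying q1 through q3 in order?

q2 · q1 = -0.6426 - 0.4739i - 0.0562j - 0.5994k
q3 · q2 · q1 = -0.495 - 0.5523i + 0.1359j - 0.6568k
-0.495 - 0.5523i + 0.1359j - 0.6568k


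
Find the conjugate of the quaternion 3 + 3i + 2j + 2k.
3 - 3i - 2j - 2k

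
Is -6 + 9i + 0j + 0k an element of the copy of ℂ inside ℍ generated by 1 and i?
Yes. The quaternion -6 + 9i has j- and k-coefficients y = z = 0, so it lies in the complex subalgebra spanned by 1 and i.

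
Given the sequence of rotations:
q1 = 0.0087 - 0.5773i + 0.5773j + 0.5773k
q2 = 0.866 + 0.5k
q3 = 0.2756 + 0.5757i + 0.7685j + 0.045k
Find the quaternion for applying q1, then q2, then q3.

q2 · q1 = -0.2811 - 0.7886i + 0.2113j + 0.5043k
q3 · q2 · q1 = 0.1914 - 0.0011i - 0.4836j + 0.854k
0.1914 - 0.0011i - 0.4836j + 0.854k


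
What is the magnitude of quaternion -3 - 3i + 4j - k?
√35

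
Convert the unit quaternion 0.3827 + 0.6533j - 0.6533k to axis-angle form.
axis = (0, √2/2, -√2/2), θ = 3π/4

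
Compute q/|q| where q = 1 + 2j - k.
0.4082 + 0.8165j - 0.4082k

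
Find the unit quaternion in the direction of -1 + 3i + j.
-0.3015 + 0.9045i + 0.3015j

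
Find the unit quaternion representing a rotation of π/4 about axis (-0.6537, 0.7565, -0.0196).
0.9239 - 0.2502i + 0.2895j - 0.0075k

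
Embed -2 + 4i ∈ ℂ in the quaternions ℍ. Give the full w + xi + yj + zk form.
-2 + 4i + 0j + 0k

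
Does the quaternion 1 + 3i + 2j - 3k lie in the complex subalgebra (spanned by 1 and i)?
No. The quaternion 1 + 3i + 2j - 3k has j-coefficient y = 2 and k-coefficient z = -3, not both zero, so it does not lie in the complex subalgebra spanned by 1 and i.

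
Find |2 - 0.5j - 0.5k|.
2.121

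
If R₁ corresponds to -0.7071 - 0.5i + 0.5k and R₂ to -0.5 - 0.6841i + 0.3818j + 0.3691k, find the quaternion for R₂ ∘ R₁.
-0.1731 + 0.9246i - 0.1125j - 0.3201k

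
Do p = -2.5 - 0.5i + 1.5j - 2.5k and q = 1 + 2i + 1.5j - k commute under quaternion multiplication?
No: pq = -6.25 - 3.25i - 7.75j - 3.75k ≠ -6.25 - 7.75i + 3.25j + 3.75k = qp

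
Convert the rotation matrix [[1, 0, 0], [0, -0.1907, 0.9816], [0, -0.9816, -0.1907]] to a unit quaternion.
0.6361 - 0.7716i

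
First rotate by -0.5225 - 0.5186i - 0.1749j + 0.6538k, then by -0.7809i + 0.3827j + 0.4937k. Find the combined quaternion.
-0.6608 + 0.7446i + 0.0546j + 0.0771k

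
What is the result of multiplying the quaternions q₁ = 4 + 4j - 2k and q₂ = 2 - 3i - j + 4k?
20 + 2i + 10j + 24k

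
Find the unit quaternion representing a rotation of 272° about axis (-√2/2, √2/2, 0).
-0.7193 - 0.4912i + 0.4912j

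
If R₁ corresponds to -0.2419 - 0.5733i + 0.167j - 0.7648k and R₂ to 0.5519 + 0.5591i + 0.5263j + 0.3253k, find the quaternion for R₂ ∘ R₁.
0.3479 - 0.9085i + 0.206j - 0.1057k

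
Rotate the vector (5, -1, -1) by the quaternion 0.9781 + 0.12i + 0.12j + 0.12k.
(4.654, 0.581, -2.236)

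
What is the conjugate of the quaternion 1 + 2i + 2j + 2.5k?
1 - 2i - 2j - 2.5k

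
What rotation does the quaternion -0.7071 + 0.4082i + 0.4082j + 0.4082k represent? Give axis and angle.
axis = (√3/3, √3/3, √3/3), θ = 3π/2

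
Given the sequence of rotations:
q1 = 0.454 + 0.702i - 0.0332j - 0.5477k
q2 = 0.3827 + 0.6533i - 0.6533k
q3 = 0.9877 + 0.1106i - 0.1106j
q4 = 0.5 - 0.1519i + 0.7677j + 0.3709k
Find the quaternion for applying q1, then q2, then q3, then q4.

q2 · q1 = -0.6427 + 0.5436i - 0.1135j - 0.5279k
q3 · q2 · q1 = -0.7075 + 0.5242i + 0.0174j - 0.4738k
q4 · q3 · q2 · q1 = -0.1117 - 0.0006i - 0.412j - 0.9044k
-0.1117 - 0.0006i - 0.412j - 0.9044k


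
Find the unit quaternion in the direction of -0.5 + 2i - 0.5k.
-0.2357 + 0.9428i - 0.2357k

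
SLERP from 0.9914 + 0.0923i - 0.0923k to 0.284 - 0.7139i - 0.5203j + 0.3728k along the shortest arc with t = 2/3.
0.6809 - 0.5381i - 0.4227j + 0.261k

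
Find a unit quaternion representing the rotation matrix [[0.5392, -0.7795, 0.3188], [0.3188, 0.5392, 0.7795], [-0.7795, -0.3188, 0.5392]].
0.8089 - 0.3394i + 0.3394j + 0.3394k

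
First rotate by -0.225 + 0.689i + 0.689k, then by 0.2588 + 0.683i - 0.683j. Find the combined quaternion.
-0.5288 - 0.4459i - 0.3169j + 0.6489k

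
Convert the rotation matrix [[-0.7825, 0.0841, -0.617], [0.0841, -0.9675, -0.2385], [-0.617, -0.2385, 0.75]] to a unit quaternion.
-0.3298i - 0.1275j + 0.9354k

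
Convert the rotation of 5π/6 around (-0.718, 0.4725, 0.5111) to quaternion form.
0.2588 - 0.6935i + 0.4564j + 0.4937k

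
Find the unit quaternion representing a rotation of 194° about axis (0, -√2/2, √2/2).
-0.1219 - 0.7018j + 0.7018k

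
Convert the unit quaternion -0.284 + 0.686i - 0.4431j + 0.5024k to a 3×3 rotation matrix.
[[0.1025, -0.3226, 0.941], [-0.8933, -0.446, -0.0556], [0.4376, -0.8349, -0.3339]]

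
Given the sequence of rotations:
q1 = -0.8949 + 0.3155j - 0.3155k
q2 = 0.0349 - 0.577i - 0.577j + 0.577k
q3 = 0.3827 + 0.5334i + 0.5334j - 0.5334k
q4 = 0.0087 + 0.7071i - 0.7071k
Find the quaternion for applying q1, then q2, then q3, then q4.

q2 · q1 = 0.3329 + 0.5164i + 0.3453j - 0.7094k
q3 · q2 · q1 = -0.7106 + 0.181i + 0.4127j - 0.5403k
q4 · q3 · q2 · q1 = -0.5162 - 0.2091i + 0.2577j + 0.7896k
-0.5162 - 0.2091i + 0.2577j + 0.7896k


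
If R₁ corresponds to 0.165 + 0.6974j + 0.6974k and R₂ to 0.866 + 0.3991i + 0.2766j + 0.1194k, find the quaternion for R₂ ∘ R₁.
-0.1333 + 0.1755i + 0.3713j + 0.902k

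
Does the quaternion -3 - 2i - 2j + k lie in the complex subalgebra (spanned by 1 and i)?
No. The quaternion -3 - 2i - 2j + k has j-coefficient y = -2 and k-coefficient z = 1, not both zero, so it does not lie in the complex subalgebra spanned by 1 and i.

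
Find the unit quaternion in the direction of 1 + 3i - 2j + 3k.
0.2085 + 0.6255i - 0.417j + 0.6255k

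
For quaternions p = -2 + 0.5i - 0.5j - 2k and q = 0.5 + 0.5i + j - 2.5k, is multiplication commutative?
No: pq = -5.75 + 2.5i - 2j + 4.75k ≠ -5.75 - 4i - 2.5j + 3.25k = qp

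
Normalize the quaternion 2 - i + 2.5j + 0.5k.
0.5898 - 0.2949i + 0.7372j + 0.1474k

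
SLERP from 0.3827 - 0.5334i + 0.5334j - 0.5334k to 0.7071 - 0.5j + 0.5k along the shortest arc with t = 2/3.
-0.393 - 0.2329i + 0.629j - 0.629k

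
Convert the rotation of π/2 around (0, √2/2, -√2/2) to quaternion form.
0.7071 + 0.5j - 0.5k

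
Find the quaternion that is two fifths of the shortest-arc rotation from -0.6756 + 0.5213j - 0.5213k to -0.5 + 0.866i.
-0.732 + 0.4334i + 0.3717j - 0.3717k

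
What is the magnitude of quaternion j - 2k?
√5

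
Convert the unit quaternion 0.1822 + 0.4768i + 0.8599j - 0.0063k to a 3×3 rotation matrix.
[[-0.4789, 0.8223, 0.3073], [0.8177, 0.5452, -0.1846], [-0.3194, 0.1629, -0.9335]]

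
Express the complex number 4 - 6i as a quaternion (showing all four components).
4 - 6i + 0j + 0k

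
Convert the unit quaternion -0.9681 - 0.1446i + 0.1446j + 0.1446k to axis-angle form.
axis = (-√3/3, √3/3, √3/3), θ = 331°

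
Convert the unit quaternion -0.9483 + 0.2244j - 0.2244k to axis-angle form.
axis = (0, √2/2, -√2/2), θ = 323°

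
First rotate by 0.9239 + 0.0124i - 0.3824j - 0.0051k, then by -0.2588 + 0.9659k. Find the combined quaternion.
-0.2342 + 0.3662i + 0.1109j + 0.8937k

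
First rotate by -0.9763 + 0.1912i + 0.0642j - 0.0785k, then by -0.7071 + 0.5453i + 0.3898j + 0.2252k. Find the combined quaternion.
0.5787 - 0.7126i - 0.3401j - 0.2039k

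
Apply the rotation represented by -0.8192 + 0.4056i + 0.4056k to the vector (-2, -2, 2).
(-2.013, 1.974, 2.013)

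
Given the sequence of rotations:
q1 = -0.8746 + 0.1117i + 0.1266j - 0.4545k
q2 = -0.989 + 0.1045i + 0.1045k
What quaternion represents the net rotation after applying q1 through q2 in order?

q2 · q1 = 0.9008 - 0.2151i - 0.066j + 0.3713k
0.9008 - 0.2151i - 0.066j + 0.3713k


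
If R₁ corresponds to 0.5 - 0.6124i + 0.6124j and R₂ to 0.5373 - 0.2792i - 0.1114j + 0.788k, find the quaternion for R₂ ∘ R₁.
0.1659 - 0.9512i - 0.2092j + 0.1548k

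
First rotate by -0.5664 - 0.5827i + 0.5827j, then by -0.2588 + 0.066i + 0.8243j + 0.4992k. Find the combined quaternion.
-0.2953 - 0.1775i - 0.9086j + 0.236k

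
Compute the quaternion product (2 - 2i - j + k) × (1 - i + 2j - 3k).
5 - 3i - 4j - 10k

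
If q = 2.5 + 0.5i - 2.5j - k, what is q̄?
2.5 - 0.5i + 2.5j + k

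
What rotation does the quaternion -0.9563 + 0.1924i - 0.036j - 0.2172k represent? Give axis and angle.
axis = (0.658, -0.1231, -0.7429), θ = 326°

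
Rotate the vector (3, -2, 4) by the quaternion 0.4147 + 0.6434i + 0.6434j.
(0.995, 0.005, -5.292)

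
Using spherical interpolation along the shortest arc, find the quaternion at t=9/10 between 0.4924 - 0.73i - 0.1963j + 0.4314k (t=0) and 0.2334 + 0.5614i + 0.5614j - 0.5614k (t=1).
-0.1594 - 0.6009i - 0.5403j + 0.567k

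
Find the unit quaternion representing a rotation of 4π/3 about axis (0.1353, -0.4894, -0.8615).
-0.5 + 0.1172i - 0.4238j - 0.7461k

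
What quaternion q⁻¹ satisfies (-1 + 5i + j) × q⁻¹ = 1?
-0.037 - 0.1852i - 0.037j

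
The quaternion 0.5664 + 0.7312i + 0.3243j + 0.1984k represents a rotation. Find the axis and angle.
axis = (0.8872, 0.3935, 0.2407), θ = 111°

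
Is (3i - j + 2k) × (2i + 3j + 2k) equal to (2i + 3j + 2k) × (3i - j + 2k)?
No: pq = -7 - 8i - 2j + 11k ≠ -7 + 8i + 2j - 11k = qp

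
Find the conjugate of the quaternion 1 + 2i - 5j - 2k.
1 - 2i + 5j + 2k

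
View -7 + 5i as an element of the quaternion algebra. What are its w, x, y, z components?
-7 + 5i + 0j + 0k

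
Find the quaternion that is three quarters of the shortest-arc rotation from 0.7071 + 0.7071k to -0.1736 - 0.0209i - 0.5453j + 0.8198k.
0.0722 - 0.0172i - 0.4491j + 0.8904k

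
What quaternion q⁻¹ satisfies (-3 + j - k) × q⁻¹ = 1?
-0.2727 - 0.0909j + 0.0909k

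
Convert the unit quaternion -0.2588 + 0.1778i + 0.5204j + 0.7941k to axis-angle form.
axis = (0.1841, 0.5388, 0.8221), θ = 7π/6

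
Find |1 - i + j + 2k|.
√7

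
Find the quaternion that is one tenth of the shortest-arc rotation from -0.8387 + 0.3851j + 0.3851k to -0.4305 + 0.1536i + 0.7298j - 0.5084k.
-0.8405 + 0.019i + 0.4517j + 0.2987k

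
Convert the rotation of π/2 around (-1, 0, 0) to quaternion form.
0.7071 - 0.7071i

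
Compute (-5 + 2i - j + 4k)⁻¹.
-0.1087 - 0.0435i + 0.0217j - 0.087k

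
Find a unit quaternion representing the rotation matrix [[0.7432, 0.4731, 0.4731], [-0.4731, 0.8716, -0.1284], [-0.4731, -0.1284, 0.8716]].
0.9336 + 0.2534j - 0.2534k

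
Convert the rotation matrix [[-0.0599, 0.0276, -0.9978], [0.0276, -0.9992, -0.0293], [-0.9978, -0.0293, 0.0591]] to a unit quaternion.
-0.6856i - 0.0201j + 0.7277k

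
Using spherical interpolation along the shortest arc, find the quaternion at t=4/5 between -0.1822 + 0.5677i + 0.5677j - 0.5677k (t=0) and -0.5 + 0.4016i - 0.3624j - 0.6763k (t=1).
-0.473 + 0.4812i - 0.1747j - 0.717k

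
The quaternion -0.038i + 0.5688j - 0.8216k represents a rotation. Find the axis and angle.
axis = (-0.038, 0.5688, -0.8216), θ = π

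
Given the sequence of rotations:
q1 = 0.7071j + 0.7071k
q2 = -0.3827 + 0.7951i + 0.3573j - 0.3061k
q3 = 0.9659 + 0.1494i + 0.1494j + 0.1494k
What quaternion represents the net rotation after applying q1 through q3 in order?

q2 · q1 = -0.0362 + 0.4691i - 0.8328j + 0.2916k
q3 · q2 · q1 = -0.0242 + 0.6157i - 0.7833j + 0.0817k
-0.0242 + 0.6157i - 0.7833j + 0.0817k


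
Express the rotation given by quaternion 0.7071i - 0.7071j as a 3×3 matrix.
[[0, -1, 0], [-1, 0, 0], [0, 0, -1]]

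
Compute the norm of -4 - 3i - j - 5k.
√51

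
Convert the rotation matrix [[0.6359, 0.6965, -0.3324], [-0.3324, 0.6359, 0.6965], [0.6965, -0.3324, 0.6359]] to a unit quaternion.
0.8526 - 0.3017i - 0.3017j - 0.3017k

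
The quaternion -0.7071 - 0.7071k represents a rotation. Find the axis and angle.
axis = (0, 0, -1), θ = 3π/2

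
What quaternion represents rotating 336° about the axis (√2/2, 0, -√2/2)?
-0.9781 + 0.147i - 0.147k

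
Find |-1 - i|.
√2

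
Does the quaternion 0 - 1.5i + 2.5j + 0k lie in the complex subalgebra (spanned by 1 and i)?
No. The quaternion -1.5i + 2.5j has j-coefficient y = 2.5 and k-coefficient z = 0, not both zero, so it does not lie in the complex subalgebra spanned by 1 and i.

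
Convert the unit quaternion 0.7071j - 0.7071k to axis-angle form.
axis = (0, √2/2, -√2/2), θ = π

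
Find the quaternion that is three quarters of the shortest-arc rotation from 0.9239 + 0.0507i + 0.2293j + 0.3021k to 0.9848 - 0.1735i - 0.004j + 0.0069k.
0.9878 - 0.119i + 0.0561j + 0.0832k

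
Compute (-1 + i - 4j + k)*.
-1 - i + 4j - k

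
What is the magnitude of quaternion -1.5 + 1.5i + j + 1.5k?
2.784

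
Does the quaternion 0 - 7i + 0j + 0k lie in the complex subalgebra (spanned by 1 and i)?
Yes. The quaternion -7i has j- and k-coefficients y = z = 0, so it lies in the complex subalgebra spanned by 1 and i.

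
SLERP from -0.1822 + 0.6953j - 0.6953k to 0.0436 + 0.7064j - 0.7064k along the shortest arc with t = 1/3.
-0.1074 + 0.703j - 0.703k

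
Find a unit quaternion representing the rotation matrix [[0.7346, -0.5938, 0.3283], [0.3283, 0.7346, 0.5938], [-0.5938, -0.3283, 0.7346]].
0.895 - 0.2576i + 0.2576j + 0.2576k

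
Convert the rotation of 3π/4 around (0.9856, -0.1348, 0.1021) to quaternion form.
0.3827 + 0.9106i - 0.1245j + 0.0943k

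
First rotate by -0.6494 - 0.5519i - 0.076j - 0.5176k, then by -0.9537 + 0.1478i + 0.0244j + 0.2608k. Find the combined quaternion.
0.8377 + 0.4376i - 0.0108j + 0.3265k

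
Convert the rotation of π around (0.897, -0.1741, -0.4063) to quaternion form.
0.897i - 0.1741j - 0.4063k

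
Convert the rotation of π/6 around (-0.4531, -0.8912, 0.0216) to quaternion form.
0.9659 - 0.1173i - 0.2307j + 0.0056k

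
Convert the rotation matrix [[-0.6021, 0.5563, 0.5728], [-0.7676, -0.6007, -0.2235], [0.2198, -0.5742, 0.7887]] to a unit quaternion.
-0.3827 + 0.2291i - 0.2306j + 0.8648k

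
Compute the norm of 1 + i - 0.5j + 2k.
2.5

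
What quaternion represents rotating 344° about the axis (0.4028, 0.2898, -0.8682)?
-0.9903 + 0.0561i + 0.0403j - 0.1208k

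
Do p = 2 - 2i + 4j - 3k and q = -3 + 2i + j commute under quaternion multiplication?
No: pq = -6 + 13i - 16j - k ≠ -6 + 7i - 4j + 19k = qp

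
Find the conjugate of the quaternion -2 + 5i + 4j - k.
-2 - 5i - 4j + k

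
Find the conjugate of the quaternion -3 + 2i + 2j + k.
-3 - 2i - 2j - k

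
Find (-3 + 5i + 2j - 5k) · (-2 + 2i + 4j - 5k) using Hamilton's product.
-37 - 6i - j + 41k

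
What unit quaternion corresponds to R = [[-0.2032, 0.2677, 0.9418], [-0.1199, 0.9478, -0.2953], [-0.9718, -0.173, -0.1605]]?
0.6293 + 0.0486i + 0.7602j - 0.154k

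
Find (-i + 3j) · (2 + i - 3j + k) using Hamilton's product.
10 + i + 7j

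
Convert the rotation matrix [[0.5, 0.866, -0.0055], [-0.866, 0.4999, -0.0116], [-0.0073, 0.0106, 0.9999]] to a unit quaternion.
0.866 + 0.0064i + 0.0005j - 0.5k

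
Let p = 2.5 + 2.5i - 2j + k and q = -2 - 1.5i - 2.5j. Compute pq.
-6.25 - 6.25i - 3.75j - 11.25k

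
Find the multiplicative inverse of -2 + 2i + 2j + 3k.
-0.0952 - 0.0952i - 0.0952j - 0.1429k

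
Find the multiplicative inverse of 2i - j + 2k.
-0.2222i + 0.1111j - 0.2222k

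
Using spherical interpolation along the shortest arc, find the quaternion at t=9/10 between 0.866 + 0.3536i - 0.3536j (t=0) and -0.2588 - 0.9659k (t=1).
0.3676 + 0.0486i - 0.0486j + 0.9274k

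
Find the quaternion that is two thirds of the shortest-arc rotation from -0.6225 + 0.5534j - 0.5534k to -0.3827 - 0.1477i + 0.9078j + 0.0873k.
-0.5005 - 0.1048i + 0.8476j - 0.1417k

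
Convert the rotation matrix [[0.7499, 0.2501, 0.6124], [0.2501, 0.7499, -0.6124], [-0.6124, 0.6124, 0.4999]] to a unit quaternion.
0.866 + 0.3536i + 0.3536j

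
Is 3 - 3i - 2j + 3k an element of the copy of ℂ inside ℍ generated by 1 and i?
No. The quaternion 3 - 3i - 2j + 3k has j-coefficient y = -2 and k-coefficient z = 3, not both zero, so it does not lie in the complex subalgebra spanned by 1 and i.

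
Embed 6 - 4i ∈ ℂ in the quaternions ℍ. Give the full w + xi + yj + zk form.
6 - 4i + 0j + 0k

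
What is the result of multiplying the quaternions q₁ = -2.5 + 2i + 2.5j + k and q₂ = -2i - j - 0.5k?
7 + 4.75i + 1.5j + 4.25k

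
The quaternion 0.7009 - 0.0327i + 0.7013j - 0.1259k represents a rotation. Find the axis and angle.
axis = (-0.0458, 0.9832, -0.1765), θ = 91°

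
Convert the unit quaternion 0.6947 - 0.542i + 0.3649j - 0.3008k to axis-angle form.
axis = (-0.7535, 0.5073, -0.4182), θ = 92°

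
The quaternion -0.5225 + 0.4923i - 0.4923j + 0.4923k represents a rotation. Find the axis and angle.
axis = (√3/3, -√3/3, √3/3), θ = 243°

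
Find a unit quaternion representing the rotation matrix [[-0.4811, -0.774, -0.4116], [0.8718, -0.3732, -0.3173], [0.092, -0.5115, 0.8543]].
0.5 - 0.0971i - 0.2518j + 0.8229k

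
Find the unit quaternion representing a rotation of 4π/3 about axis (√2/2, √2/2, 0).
-0.5 + 0.6124i + 0.6124j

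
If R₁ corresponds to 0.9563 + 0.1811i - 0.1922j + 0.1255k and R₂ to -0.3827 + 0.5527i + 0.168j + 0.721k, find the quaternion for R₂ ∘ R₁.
-0.5243 + 0.6189i + 0.2954j + 0.5048k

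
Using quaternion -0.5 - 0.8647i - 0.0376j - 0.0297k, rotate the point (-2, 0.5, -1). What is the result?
(-2.062, 0.424, 0.904)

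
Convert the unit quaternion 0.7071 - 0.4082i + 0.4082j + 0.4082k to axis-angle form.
axis = (-√3/3, √3/3, √3/3), θ = π/2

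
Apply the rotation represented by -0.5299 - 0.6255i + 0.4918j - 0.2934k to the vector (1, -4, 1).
(3.895, -1.437, -0.875)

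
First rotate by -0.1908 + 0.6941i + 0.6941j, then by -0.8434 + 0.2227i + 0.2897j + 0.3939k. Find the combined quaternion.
-0.1947 - 0.9013i - 0.3673j - 0.1217k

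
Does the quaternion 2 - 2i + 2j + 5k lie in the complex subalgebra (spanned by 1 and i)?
No. The quaternion 2 - 2i + 2j + 5k has j-coefficient y = 2 and k-coefficient z = 5, not both zero, so it does not lie in the complex subalgebra spanned by 1 and i.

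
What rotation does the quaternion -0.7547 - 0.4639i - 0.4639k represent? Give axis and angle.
axis = (-√2/2, 0, -√2/2), θ = 278°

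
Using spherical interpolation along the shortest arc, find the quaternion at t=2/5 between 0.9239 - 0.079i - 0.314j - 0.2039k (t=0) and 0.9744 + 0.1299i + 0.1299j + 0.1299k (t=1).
0.9873 + 0.0054i - 0.1413j - 0.0726k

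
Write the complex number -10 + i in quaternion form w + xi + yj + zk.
-10 + i + 0j + 0k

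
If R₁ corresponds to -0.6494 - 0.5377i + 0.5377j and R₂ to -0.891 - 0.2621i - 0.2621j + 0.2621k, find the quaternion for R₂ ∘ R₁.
0.5786 + 0.5084i - 0.4498j - 0.4521k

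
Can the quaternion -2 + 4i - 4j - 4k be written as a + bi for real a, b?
No. The quaternion -2 + 4i - 4j - 4k has j-coefficient y = -4 and k-coefficient z = -4, not both zero, so it does not lie in the complex subalgebra spanned by 1 and i.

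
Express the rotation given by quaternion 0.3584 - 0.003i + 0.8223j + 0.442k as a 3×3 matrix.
[[-0.7431, -0.3218, 0.5868], [0.3119, 0.6093, 0.7291], [-0.5921, 0.7248, -0.3524]]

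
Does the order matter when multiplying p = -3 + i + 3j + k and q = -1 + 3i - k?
Yes: pq = 1 - 13i + j - 7k ≠ 1 - 7i - 7j + 11k = qp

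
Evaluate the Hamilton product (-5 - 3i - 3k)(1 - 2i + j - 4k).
-23 + 10i - 11j + 14k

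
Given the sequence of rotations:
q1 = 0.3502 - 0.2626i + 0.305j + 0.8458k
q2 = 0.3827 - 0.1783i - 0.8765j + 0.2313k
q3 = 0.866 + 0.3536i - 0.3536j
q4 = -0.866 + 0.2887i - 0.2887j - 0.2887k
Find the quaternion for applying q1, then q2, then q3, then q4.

q2 · q1 = 0.1589 - 0.9748i - 0.1002j + 0.1201k
q3 · q2 · q1 = 0.4469 - 0.8305i - 0.1854j - 0.2761k
q4 · q3 · q2 · q1 = -0.2805 + 0.8744i + 0.351j - 0.1832k
-0.2805 + 0.8744i + 0.351j - 0.1832k


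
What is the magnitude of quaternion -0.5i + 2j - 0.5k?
2.121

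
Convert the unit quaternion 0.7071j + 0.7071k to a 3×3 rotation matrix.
[[-1, 0, 0], [0, 0, 1], [0, 1, 0]]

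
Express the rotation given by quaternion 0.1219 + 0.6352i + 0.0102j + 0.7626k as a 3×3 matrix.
[[-0.1633, -0.173, 0.9713], [0.1989, -0.9701, -0.1393], [0.9663, 0.1704, 0.1928]]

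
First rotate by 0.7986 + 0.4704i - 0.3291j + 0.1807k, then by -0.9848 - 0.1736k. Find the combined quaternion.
-0.7551 - 0.5204i + 0.2424j - 0.3166k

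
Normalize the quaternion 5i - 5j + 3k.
0.6509i - 0.6509j + 0.3906k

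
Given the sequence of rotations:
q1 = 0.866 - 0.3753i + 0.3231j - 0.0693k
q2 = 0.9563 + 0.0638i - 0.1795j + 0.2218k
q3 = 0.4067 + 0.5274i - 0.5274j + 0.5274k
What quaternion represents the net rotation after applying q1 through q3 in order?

q2 · q1 = 0.9255 - 0.3629i + 0.0747j + 0.0791k
q3 · q2 · q1 = 0.5655 + 0.2594i - 0.6908j + 0.3683k
0.5655 + 0.2594i - 0.6908j + 0.3683k


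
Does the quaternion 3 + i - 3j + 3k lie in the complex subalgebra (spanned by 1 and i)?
No. The quaternion 3 + i - 3j + 3k has j-coefficient y = -3 and k-coefficient z = 3, not both zero, so it does not lie in the complex subalgebra spanned by 1 and i.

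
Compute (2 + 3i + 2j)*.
2 - 3i - 2j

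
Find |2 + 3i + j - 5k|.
√39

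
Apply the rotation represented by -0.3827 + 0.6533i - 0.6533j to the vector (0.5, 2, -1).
(-2.134, -0.634, -0.543)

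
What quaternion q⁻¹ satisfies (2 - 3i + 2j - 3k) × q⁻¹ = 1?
0.0769 + 0.1154i - 0.0769j + 0.1154k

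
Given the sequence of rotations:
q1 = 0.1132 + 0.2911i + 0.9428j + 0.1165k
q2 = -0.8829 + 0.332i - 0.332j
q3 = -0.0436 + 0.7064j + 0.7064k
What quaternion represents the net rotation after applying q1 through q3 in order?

q2 · q1 = 0.1164 - 0.2581i - 0.9087j + 0.3068k
q3 · q2 · q1 = 0.4201 + 0.8699i - 0.0605j + 0.2512k
0.4201 + 0.8699i - 0.0605j + 0.2512k


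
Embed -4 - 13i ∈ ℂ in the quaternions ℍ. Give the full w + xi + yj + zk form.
-4 - 13i + 0j + 0k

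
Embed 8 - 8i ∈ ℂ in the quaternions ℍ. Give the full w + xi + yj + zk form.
8 - 8i + 0j + 0k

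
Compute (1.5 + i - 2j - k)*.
1.5 - i + 2j + k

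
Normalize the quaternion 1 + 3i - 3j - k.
0.2236 + 0.6708i - 0.6708j - 0.2236k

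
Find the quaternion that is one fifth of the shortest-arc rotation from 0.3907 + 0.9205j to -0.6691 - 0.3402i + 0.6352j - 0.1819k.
0.1721 - 0.0884i + 0.98j - 0.0472k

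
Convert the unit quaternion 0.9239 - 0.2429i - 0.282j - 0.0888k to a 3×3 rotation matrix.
[[0.8252, 0.3011, -0.4779], [-0.0271, 0.8662, 0.4989], [0.5642, -0.3987, 0.723]]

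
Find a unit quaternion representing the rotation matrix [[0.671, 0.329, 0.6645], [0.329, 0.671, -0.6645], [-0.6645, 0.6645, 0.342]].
0.8191 + 0.4056i + 0.4056j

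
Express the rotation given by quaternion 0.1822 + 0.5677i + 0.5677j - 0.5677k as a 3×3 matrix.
[[-0.2891, 0.8514, -0.4377], [0.4377, -0.2891, -0.8514], [-0.8514, -0.4377, -0.2891]]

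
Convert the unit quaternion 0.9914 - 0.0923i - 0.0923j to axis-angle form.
axis = (-√2/2, -√2/2, 0), θ = 15°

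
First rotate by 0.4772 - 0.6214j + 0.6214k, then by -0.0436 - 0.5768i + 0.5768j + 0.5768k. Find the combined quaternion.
-0.0208 + 0.4416i + 0.6608j + 0.6066k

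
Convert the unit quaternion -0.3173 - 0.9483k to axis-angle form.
axis = (0, 0, -1), θ = 217°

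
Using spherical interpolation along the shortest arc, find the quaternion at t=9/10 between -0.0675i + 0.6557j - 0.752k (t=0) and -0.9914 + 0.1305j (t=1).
-0.9679 - 0.01i + 0.2248j - 0.1117k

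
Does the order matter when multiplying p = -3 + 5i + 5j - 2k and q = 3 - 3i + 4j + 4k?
Yes: pq = -6 + 52i - 11j + 17k ≠ -6 - 4i + 17j - 53k = qp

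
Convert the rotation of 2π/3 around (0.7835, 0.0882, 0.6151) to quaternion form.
0.5 + 0.6785i + 0.0764j + 0.5327k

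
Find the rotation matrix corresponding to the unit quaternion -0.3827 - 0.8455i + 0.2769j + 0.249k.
[[0.7227, -0.2777, -0.633], [-0.6588, -0.5537, -0.5092], [-0.2091, 0.785, -0.5831]]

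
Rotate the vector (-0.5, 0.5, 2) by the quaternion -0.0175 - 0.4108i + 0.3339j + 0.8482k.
(-1.209, 0.868, 1.512)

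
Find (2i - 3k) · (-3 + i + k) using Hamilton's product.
1 - 6i - 5j + 9k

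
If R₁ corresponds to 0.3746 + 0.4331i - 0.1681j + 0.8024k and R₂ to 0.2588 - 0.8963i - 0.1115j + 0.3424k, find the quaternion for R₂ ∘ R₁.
0.1916 - 0.2556i + 0.7822j + 0.5349k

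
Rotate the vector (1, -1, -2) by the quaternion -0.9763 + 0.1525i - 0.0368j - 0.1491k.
(1.202, -1.247, -1.732)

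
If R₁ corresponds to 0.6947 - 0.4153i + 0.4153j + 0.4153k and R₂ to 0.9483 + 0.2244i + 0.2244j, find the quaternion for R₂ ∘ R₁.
0.6588 - 0.1447i + 0.4565j + 0.5802k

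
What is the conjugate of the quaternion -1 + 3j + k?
-1 - 3j - k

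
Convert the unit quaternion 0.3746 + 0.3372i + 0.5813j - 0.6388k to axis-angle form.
axis = (0.3637, 0.6269, -0.689), θ = 136°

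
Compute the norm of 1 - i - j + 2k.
√7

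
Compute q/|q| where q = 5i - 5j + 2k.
0.6804i - 0.6804j + 0.2722k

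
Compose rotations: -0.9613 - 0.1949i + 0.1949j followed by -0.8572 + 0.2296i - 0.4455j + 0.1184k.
0.9556 - 0.0767i + 0.2381j - 0.1559k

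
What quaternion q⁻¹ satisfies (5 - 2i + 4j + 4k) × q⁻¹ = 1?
0.082 + 0.0328i - 0.0656j - 0.0656k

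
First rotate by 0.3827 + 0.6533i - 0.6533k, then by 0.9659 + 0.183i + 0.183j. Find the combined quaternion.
0.2501 + 0.5815i + 0.1896j - 0.7506k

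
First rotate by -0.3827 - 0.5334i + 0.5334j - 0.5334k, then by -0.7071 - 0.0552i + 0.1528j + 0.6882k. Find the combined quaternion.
0.5267 - 0.0503i - 0.8322j + 0.1659k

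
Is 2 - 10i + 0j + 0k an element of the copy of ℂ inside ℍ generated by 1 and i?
Yes. The quaternion 2 - 10i has j- and k-coefficients y = z = 0, so it lies in the complex subalgebra spanned by 1 and i.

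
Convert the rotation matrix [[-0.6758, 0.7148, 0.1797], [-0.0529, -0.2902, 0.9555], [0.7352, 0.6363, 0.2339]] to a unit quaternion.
-0.2588 + 0.3084i + 0.5366j + 0.7416k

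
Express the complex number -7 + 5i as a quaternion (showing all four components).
-7 + 5i + 0j + 0k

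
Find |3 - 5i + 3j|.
√43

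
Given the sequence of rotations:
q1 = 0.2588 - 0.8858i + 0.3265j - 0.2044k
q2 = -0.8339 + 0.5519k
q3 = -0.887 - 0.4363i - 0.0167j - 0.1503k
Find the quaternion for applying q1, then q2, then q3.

q2 · q1 = -0.103 + 0.5585i - 0.7611j + 0.3133k
q3 · q2 · q1 = 0.3694 - 0.5701i + 0.7296j + 0.079k
0.3694 - 0.5701i + 0.7296j + 0.079k


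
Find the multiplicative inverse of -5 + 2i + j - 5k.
-0.0909 - 0.0364i - 0.0182j + 0.0909k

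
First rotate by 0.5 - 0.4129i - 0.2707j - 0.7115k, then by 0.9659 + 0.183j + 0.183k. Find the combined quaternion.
0.6627 - 0.4795i - 0.2455j - 0.5202k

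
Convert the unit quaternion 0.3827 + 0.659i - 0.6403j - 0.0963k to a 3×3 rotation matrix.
[[0.1615, -0.7702, -0.617], [-0.9176, 0.1129, -0.3811], [0.3632, 0.6277, -0.6885]]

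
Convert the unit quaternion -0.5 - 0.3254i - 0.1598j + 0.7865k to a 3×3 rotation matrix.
[[-0.2882, 0.8905, -0.3521], [-0.6825, -0.4489, -0.5768], [-0.6717, 0.074, 0.7372]]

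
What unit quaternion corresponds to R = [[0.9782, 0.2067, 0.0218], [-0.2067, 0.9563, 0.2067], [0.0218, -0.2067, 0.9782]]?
0.989 - 0.1045i - 0.1045k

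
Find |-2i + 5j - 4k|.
√45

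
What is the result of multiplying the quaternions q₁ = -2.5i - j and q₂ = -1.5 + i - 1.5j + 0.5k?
1 + 3.25i + 2.75j + 4.75k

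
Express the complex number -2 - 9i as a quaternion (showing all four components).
-2 - 9i + 0j + 0k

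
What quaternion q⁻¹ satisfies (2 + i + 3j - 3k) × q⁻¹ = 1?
0.087 - 0.0435i - 0.1304j + 0.1304k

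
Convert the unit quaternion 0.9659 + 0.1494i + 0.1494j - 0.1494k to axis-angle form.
axis = (√3/3, √3/3, -√3/3), θ = π/6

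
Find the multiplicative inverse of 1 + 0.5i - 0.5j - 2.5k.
0.129 - 0.0645i + 0.0645j + 0.3226k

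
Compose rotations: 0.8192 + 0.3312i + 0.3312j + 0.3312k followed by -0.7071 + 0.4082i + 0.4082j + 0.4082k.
-0.9848 + 0.1002i + 0.1002j + 0.1002k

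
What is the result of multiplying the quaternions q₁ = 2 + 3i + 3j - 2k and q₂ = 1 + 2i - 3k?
-10 - 2i + 8j - 14k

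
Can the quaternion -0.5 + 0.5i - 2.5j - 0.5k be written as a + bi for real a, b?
No. The quaternion -0.5 + 0.5i - 2.5j - 0.5k has j-coefficient y = -2.5 and k-coefficient z = -0.5, not both zero, so it does not lie in the complex subalgebra spanned by 1 and i.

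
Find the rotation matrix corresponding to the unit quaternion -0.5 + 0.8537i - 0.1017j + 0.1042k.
[[0.9576, -0.0694, 0.2796], [-0.2778, -0.4793, 0.8325], [0.0762, -0.8749, -0.4783]]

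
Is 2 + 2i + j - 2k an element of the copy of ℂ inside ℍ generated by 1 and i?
No. The quaternion 2 + 2i + j - 2k has j-coefficient y = 1 and k-coefficient z = -2, not both zero, so it does not lie in the complex subalgebra spanned by 1 and i.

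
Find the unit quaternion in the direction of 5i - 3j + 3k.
0.7625i - 0.4575j + 0.4575k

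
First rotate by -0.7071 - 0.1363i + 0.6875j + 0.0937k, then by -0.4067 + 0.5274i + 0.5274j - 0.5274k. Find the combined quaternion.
0.0463 + 0.0945i - 0.6301j + 0.7693k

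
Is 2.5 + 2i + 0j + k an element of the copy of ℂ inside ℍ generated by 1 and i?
No. The quaternion 2.5 + 2i + k has j-coefficient y = 0 and k-coefficient z = 1, not both zero, so it does not lie in the complex subalgebra spanned by 1 and i.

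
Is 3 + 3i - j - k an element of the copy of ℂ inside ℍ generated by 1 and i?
No. The quaternion 3 + 3i - j - k has j-coefficient y = -1 and k-coefficient z = -1, not both zero, so it does not lie in the complex subalgebra spanned by 1 and i.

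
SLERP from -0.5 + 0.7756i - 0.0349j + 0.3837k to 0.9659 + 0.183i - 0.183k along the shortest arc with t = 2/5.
-0.8177 + 0.4515i - 0.0243j + 0.3563k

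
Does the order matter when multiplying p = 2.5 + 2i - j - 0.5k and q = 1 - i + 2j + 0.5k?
Yes: pq = 6.75 + 3.5j + 3.75k ≠ 6.75 - i + 4.5j - 2.25k = qp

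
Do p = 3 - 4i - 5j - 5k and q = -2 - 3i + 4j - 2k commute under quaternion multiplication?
No: pq = -8 + 29i + 29j - 27k ≠ -8 - 31i + 15j + 35k = qp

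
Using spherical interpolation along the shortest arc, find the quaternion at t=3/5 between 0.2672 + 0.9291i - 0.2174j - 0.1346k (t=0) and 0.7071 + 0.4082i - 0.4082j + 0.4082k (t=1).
0.5875 + 0.69i - 0.3678j + 0.2084k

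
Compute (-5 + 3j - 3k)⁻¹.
-0.1163 - 0.0698j + 0.0698k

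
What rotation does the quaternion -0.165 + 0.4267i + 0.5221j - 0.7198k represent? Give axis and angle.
axis = (0.4326, 0.5294, -0.7298), θ = 199°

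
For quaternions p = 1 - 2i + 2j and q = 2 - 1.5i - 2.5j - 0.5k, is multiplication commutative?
No: pq = 4 - 6.5i + 0.5j + 7.5k ≠ 4 - 4.5i + 2.5j - 8.5k = qp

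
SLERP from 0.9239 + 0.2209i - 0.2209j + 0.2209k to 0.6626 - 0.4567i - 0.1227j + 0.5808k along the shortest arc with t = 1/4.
0.9166 + 0.0469i - 0.2092j + 0.3374k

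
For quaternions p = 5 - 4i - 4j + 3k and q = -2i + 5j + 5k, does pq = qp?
No: pq = -3 - 45i + 39j - 3k ≠ -3 + 25i + 11j + 53k = qp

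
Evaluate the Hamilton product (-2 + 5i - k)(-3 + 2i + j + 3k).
-1 - 18i - 19j + 2k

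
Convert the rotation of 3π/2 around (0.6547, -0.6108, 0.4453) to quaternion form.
-0.7071 + 0.4629i - 0.4319j + 0.3149k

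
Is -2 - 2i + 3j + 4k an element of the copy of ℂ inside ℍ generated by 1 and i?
No. The quaternion -2 - 2i + 3j + 4k has j-coefficient y = 3 and k-coefficient z = 4, not both zero, so it does not lie in the complex subalgebra spanned by 1 and i.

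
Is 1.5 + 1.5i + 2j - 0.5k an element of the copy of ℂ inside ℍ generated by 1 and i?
No. The quaternion 1.5 + 1.5i + 2j - 0.5k has j-coefficient y = 2 and k-coefficient z = -0.5, not both zero, so it does not lie in the complex subalgebra spanned by 1 and i.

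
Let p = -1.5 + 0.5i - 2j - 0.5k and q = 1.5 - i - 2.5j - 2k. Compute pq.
-7.75 + 5i + 2.25j - k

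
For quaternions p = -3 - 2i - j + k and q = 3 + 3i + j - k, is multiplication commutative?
No: pq = -1 - 15i - 5j + 7k ≠ -1 - 15i - 7j + 5k = qp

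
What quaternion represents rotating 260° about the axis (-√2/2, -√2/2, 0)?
-0.6428 - 0.5417i - 0.5417j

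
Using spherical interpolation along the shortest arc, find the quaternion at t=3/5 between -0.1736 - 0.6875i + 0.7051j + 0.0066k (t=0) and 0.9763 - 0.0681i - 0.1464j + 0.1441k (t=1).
-0.8144 - 0.3108i + 0.479j - 0.1033k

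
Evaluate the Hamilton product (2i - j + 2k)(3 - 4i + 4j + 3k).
6 - 5i - 17j + 10k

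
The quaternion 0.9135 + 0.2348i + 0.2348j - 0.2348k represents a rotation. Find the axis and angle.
axis = (√3/3, √3/3, -√3/3), θ = 48°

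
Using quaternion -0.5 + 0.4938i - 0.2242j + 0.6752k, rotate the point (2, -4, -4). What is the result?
(-5.404, -0.96, 2.424)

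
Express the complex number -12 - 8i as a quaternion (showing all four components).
-12 - 8i + 0j + 0k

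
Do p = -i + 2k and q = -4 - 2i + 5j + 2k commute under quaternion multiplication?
No: pq = -6 - 6i - 2j - 13k ≠ -6 + 14i + 2j - 3k = qp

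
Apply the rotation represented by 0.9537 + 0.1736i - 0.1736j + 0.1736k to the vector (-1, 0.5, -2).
(-0.533, 0.952, -2.015)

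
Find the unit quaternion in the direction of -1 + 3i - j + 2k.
-0.2582 + 0.7746i - 0.2582j + 0.5164k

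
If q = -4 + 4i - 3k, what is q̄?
-4 - 4i + 3k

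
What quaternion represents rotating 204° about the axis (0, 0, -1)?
-0.2079 - 0.9781k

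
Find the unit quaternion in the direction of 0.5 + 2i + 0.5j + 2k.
0.1715 + 0.686i + 0.1715j + 0.686k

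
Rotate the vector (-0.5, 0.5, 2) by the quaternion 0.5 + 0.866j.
(1.982, 0.5, -0.567)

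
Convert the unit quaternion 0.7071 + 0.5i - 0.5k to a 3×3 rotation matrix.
[[0.5, 0.7071, -0.5], [-0.7071, 0, -0.7071], [-0.5, 0.7071, 0.5]]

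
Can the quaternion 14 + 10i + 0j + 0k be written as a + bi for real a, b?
Yes. The quaternion 14 + 10i has j- and k-coefficients y = z = 0, so it lies in the complex subalgebra spanned by 1 and i.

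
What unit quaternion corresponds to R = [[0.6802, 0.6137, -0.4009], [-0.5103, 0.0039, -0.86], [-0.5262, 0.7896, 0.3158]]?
0.7071 + 0.5832i + 0.0443j - 0.3974k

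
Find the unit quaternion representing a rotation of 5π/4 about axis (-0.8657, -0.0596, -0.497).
-0.3827 - 0.7998i - 0.0551j - 0.4592k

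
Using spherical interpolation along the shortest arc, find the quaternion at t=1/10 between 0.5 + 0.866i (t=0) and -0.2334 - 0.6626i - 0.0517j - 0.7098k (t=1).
0.4859 + 0.8704i + 0.0058j + 0.0793k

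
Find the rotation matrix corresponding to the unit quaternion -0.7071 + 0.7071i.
[[1, 0, 0], [0, 0, 1], [0, -1, 0]]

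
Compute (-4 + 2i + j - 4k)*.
-4 - 2i - j + 4k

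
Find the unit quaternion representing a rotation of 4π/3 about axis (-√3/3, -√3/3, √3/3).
-0.5 - 0.5i - 0.5j + 0.5k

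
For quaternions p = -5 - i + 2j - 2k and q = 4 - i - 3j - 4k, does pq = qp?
No: pq = -23 - 13i + 21j + 17k ≠ -23 + 15i + 25j + 7k = qp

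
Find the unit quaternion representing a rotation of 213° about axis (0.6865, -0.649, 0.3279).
-0.284 + 0.6582i - 0.6223j + 0.3144k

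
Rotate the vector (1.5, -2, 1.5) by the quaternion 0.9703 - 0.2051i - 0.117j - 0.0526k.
(0.842, -1.286, 2.477)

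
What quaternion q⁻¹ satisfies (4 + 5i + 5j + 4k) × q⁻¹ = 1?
0.0488 - 0.061i - 0.061j - 0.0488k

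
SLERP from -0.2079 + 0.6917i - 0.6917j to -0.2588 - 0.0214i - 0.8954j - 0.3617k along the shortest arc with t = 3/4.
-0.2635 + 0.1773i - 0.9039j - 0.2866k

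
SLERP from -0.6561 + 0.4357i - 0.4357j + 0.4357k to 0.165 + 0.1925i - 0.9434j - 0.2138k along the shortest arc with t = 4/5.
-0.0259 + 0.2862i - 0.9548j - 0.0756k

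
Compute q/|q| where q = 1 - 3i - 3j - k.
0.2236 - 0.6708i - 0.6708j - 0.2236k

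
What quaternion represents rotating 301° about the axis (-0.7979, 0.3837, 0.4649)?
-0.8704 - 0.3929i + 0.1889j + 0.2289k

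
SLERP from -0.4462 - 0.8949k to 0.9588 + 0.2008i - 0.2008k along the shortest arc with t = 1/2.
-0.8893 - 0.1271i - 0.4393k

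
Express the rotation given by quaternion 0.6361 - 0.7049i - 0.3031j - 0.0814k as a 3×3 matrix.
[[0.803, 0.5309, -0.2708], [0.3238, -0.007, 0.9461], [0.5004, -0.8474, -0.1775]]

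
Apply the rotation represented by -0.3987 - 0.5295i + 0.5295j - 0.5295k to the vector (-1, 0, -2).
(-0.156, 2.104, -0.74)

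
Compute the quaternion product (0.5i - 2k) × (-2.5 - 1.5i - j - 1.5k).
-2.25 - 3.25i + 3.75j + 4.5k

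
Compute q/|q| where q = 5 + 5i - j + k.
0.6934 + 0.6934i - 0.1387j + 0.1387k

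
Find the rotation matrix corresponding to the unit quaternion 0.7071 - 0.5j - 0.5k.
[[0, 0.7071, -0.7071], [-0.7071, 0.5, 0.5], [0.7071, 0.5, 0.5]]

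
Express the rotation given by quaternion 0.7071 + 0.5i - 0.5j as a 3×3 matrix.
[[0.5, -0.5, -0.7071], [-0.5, 0.5, -0.7071], [0.7071, 0.7071, 0]]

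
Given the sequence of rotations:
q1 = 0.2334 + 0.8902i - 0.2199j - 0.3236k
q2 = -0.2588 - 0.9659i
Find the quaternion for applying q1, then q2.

q2 · q1 = 0.7994 - 0.4558i - 0.2557j + 0.2961k
0.7994 - 0.4558i - 0.2557j + 0.2961k


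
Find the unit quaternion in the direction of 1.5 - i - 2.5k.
0.4867 - 0.3244i - 0.8111k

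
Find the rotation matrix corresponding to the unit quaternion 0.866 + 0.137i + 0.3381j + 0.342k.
[[0.5374, -0.4997, 0.6793], [0.685, 0.7285, -0.006], [-0.4919, 0.4685, 0.7338]]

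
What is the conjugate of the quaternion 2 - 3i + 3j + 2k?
2 + 3i - 3j - 2k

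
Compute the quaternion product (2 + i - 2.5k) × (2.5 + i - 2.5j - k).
1.5 - 1.75i - 6.5j - 10.75k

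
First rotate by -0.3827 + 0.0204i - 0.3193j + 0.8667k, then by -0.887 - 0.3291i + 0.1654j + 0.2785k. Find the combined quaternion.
0.1576 + 0.3401i + 0.5108j - 0.7736k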